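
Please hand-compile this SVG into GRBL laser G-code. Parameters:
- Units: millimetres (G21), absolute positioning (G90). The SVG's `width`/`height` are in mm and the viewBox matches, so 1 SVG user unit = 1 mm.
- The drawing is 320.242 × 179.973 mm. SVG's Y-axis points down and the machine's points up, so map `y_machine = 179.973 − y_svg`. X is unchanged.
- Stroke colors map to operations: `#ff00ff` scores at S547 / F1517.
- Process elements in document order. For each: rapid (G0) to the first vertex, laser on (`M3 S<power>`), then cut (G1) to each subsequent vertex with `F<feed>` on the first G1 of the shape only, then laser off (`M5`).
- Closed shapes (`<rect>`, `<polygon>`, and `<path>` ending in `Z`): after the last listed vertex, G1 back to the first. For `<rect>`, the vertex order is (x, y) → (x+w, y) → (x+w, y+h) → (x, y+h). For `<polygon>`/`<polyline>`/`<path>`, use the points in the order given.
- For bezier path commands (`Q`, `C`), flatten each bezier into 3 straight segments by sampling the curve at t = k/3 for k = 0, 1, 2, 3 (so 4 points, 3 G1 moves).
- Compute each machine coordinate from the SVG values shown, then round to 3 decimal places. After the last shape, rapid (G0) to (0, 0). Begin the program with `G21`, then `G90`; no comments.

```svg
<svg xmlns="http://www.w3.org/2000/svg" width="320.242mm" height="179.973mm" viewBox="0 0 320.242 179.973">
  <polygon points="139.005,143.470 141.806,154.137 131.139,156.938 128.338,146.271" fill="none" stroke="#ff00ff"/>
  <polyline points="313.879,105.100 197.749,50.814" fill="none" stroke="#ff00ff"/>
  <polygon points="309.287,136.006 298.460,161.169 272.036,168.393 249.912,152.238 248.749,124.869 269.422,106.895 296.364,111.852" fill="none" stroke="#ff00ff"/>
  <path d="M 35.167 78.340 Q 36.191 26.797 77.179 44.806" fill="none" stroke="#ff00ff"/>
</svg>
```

G21
G90
G0 X139.005 Y36.503
M3 S547
G1 X141.806 Y25.836 F1517
G1 X131.139 Y23.035
G1 X128.338 Y33.702
G1 X139.005 Y36.503
M5
G0 X313.879 Y74.873
M3 S547
G1 X197.749 Y129.159 F1517
M5
G0 X309.287 Y43.967
M3 S547
G1 X298.460 Y18.804 F1517
G1 X272.036 Y11.580
G1 X249.912 Y27.735
G1 X248.749 Y55.104
G1 X269.422 Y73.078
G1 X296.364 Y68.121
G1 X309.287 Y43.967
M5
G0 X35.167 Y101.633
M3 S547
G1 X40.290 Y128.267 F1517
G1 X54.294 Y139.445
G1 X77.179 Y135.167
M5
G0 X0.000 Y0.000

1 u = 1 mm; y_m = 179.973 − y.

[1] `<polygon>` regular polygon, #ff00ff→score S547 F1517: (139.005,36.503) → (141.806,25.836) → (131.139,23.035) → (128.338,33.702) → (139.005,36.503) (closed)

[2] `<polyline>` line segment, #ff00ff→score S547 F1517: (313.879,74.873) → (197.749,129.159)

[3] `<polygon>` regular polygon, #ff00ff→score S547 F1517: (309.287,43.967) → (298.460,18.804) → (272.036,11.580) → (249.912,27.735) → (248.749,55.104) → (269.422,73.078) → (296.364,68.121) → (309.287,43.967) (closed)

[4] `<path>` quadratic bezier, #ff00ff→score S547 F1517: (35.167,101.633) → (40.290,128.267) → (54.294,139.445) → (77.179,135.167)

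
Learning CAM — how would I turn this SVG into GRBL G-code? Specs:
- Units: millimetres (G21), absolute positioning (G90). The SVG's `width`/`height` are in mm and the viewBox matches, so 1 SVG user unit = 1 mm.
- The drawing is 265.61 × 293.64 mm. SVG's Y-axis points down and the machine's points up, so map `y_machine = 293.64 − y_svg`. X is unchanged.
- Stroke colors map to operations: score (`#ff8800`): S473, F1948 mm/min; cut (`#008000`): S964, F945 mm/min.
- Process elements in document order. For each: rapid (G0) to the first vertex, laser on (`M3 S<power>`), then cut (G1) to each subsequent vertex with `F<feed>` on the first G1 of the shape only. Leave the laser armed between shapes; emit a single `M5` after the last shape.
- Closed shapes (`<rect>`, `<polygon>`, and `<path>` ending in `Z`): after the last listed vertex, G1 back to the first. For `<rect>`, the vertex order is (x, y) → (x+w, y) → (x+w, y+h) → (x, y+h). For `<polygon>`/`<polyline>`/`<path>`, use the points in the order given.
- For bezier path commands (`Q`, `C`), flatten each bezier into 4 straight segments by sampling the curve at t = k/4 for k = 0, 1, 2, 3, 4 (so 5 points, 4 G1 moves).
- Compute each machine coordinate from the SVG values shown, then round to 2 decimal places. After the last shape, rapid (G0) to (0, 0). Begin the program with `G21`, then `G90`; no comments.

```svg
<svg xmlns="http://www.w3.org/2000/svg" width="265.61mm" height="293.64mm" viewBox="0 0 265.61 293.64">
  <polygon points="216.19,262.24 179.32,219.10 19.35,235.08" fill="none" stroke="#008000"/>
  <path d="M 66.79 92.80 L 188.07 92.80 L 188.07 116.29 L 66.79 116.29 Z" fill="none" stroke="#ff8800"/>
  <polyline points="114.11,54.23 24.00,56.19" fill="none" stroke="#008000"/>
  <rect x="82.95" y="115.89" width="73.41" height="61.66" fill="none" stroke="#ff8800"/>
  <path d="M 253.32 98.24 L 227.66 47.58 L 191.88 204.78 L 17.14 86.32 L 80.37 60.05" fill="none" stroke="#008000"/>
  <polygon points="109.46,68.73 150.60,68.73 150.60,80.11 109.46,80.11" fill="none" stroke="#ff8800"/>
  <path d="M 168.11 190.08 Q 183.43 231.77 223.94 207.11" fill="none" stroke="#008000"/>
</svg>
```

Since the viewBox matches the mm dimensions, user units are millimetres directly. The only transform is the Y-flip y_m = 293.64 − y_svg.

Shape 1 is a closed polygon drawn with `<polygon>`. Its stroke #008000 means cut at S964, F945. After flipping Y the toolpath is (216.19,31.40) → (179.32,74.54) → (19.35,58.56) → (216.19,31.40), returning to the start.

Shape 2 is a rectangle drawn with `<path>`. Its stroke #ff8800 means score at S473, F1948. After flipping Y the toolpath is (66.79,200.84) → (188.07,200.84) → (188.07,177.35) → (66.79,177.35) → (66.79,200.84), returning to the start.

Shape 3 is a line segment drawn with `<polyline>`. Its stroke #008000 means cut at S964, F945. After flipping Y the toolpath is (114.11,239.41) → (24.00,237.45).

Shape 4 is a rectangle drawn with `<rect>`. Its stroke #ff8800 means score at S473, F1948. After flipping Y the toolpath is (82.95,177.75) → (156.36,177.75) → (156.36,116.09) → (82.95,116.09) → (82.95,177.75), returning to the start.

Shape 5 is a open polyline drawn with `<path>`. Its stroke #008000 means cut at S964, F945. After flipping Y the toolpath is (253.32,195.40) → (227.66,246.06) → (191.88,88.86) → (17.14,207.32) → (80.37,233.59).

Shape 6 is a rectangle drawn with `<polygon>`. Its stroke #ff8800 means score at S473, F1948. After flipping Y the toolpath is (109.46,224.91) → (150.60,224.91) → (150.60,213.53) → (109.46,213.53) → (109.46,224.91), returning to the start.

Shape 7 is a quadratic bezier drawn with `<path>`. Its stroke #008000 means cut at S964, F945. After flipping Y the toolpath is (168.11,103.56) → (177.34,86.86) → (189.73,78.46) → (205.26,78.35) → (223.94,86.53).

G21
G90
G0 X216.19 Y31.40
M3 S964
G1 X179.32 Y74.54 F945
G1 X19.35 Y58.56
G1 X216.19 Y31.40
G0 X66.79 Y200.84
M3 S473
G1 X188.07 Y200.84 F1948
G1 X188.07 Y177.35
G1 X66.79 Y177.35
G1 X66.79 Y200.84
G0 X114.11 Y239.41
M3 S964
G1 X24.00 Y237.45 F945
G0 X82.95 Y177.75
M3 S473
G1 X156.36 Y177.75 F1948
G1 X156.36 Y116.09
G1 X82.95 Y116.09
G1 X82.95 Y177.75
G0 X253.32 Y195.40
M3 S964
G1 X227.66 Y246.06 F945
G1 X191.88 Y88.86
G1 X17.14 Y207.32
G1 X80.37 Y233.59
G0 X109.46 Y224.91
M3 S473
G1 X150.60 Y224.91 F1948
G1 X150.60 Y213.53
G1 X109.46 Y213.53
G1 X109.46 Y224.91
G0 X168.11 Y103.56
M3 S964
G1 X177.34 Y86.86 F945
G1 X189.73 Y78.46
G1 X205.26 Y78.35
G1 X223.94 Y86.53
M5
G0 X0.00 Y0.00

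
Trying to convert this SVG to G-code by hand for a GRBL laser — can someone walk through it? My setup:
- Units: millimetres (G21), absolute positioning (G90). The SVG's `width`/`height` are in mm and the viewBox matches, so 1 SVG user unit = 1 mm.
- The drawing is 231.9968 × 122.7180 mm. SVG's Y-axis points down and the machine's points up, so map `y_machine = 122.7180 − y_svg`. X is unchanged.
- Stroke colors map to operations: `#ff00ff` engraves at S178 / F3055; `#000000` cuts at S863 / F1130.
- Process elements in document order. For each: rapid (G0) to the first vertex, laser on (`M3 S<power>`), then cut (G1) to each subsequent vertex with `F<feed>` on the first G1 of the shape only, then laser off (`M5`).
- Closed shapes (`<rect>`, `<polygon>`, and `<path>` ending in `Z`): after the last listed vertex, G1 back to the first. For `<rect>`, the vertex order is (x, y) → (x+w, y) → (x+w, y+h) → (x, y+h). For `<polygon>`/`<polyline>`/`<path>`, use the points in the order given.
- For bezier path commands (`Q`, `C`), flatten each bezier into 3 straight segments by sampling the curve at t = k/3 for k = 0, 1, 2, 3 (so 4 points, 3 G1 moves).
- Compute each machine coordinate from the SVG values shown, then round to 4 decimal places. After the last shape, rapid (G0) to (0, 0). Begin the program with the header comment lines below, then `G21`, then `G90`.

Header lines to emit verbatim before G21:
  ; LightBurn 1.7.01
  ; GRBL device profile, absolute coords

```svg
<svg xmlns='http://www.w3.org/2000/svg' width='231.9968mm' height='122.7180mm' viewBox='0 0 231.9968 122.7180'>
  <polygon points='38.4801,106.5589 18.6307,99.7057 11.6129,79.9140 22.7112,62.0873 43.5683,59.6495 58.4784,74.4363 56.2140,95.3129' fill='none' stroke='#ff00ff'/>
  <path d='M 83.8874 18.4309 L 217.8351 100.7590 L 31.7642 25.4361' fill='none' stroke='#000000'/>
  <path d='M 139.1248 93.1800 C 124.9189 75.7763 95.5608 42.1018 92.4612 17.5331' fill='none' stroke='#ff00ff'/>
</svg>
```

; LightBurn 1.7.01
; GRBL device profile, absolute coords
G21
G90
G0 X38.4801 Y16.1591
M3 S178
G1 X18.6307 Y23.0123 F3055
G1 X11.6129 Y42.8040
G1 X22.7112 Y60.6307
G1 X43.5683 Y63.0685
G1 X58.4784 Y48.2817
G1 X56.2140 Y27.4051
G1 X38.4801 Y16.1591
M5
G0 X83.8874 Y104.2871
M3 S863
G1 X217.8351 Y21.9590 F1130
G1 X31.7642 Y97.2819
M5
G0 X139.1248 Y29.5380
M3 S178
G1 X121.4019 Y51.4254 F3055
G1 X102.7799 Y78.5208
G1 X92.4612 Y105.1849
M5
G0 X0.0000 Y0.0000

1 u = 1 mm; y_m = 122.7180 − y.

[1] `<polygon>` regular polygon, #ff00ff→engrave S178 F3055: (38.4801,16.1591) → (18.6307,23.0123) → (11.6129,42.8040) → (22.7112,60.6307) → (43.5683,63.0685) → (58.4784,48.2817) → (56.2140,27.4051) → (38.4801,16.1591) (closed)

[2] `<path>` open polyline, #000000→cut S863 F1130: (83.8874,104.2871) → (217.8351,21.9590) → (31.7642,97.2819)

[3] `<path>` cubic bezier, #ff00ff→engrave S178 F3055: (139.1248,29.5380) → (121.4019,51.4254) → (102.7799,78.5208) → (92.4612,105.1849)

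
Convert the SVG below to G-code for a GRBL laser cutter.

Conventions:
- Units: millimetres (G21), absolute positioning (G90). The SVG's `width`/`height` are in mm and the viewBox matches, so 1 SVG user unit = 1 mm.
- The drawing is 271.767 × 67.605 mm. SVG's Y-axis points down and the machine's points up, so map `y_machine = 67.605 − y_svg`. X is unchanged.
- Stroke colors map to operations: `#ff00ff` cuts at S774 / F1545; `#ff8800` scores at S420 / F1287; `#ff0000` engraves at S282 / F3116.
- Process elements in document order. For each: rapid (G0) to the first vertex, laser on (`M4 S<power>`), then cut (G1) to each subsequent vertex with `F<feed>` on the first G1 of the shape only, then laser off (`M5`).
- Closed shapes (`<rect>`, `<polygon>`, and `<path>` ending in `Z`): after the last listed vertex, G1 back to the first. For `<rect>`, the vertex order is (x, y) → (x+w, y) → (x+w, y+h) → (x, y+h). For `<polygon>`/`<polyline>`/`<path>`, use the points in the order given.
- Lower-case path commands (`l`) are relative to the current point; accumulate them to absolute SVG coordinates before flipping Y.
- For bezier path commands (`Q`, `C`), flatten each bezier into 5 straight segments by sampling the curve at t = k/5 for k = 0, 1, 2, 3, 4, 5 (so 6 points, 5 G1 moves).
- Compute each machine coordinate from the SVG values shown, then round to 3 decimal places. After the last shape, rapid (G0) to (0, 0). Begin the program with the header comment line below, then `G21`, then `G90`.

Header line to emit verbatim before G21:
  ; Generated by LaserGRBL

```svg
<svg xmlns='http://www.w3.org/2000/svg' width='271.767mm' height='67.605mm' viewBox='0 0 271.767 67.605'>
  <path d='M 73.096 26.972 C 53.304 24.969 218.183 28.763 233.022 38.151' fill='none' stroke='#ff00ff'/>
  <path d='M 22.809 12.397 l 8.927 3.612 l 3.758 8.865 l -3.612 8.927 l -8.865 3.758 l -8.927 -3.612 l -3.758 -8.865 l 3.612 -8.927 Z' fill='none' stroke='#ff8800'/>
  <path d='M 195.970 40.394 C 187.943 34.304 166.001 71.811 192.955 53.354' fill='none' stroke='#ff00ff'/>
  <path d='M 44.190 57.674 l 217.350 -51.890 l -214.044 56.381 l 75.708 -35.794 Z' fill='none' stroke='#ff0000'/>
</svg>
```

Since the viewBox matches the mm dimensions, user units are millimetres directly. The only transform is the Y-flip y_m = 67.605 − y_svg.

Shape 1 is a cubic bezier drawn with `<path>`. Its stroke #ff00ff means cut at S774, F1545. After flipping Y the toolpath is (73.096,40.633) → (80.704,41.141) → (116.566,40.267) → (164.618,38.021) → (208.791,34.414) → (233.022,29.454).

Shape 2 is a regular polygon drawn with `<path>`. Its stroke #ff8800 means score at S420, F1287. After flipping Y the toolpath is (22.809,55.208) → (31.736,51.596) → (35.494,42.731) → (31.882,33.804) → (23.017,30.046) → (14.090,33.658) → (10.332,42.523) → (13.944,51.450) → (22.809,55.208), returning to the start.

Shape 3 is a cubic bezier drawn with `<path>`. Its stroke #ff00ff means cut at S774, F1545. After flipping Y the toolpath is (195.970,27.211) → (189.986,26.430) → (183.678,19.964) → (180.060,12.593) → (182.148,9.096) → (192.955,14.251).

Shape 4 is a closed polygon drawn with `<path>`. Its stroke #ff0000 means engrave at S282, F3116. After flipping Y the toolpath is (44.190,9.931) → (261.540,61.821) → (47.496,5.440) → (123.204,41.234) → (44.190,9.931), returning to the start.

; Generated by LaserGRBL
G21
G90
G0 X73.096 Y40.633
M4 S774
G1 X80.704 Y41.141 F1545
G1 X116.566 Y40.267
G1 X164.618 Y38.021
G1 X208.791 Y34.414
G1 X233.022 Y29.454
M5
G0 X22.809 Y55.208
M4 S420
G1 X31.736 Y51.596 F1287
G1 X35.494 Y42.731
G1 X31.882 Y33.804
G1 X23.017 Y30.046
G1 X14.090 Y33.658
G1 X10.332 Y42.523
G1 X13.944 Y51.450
G1 X22.809 Y55.208
M5
G0 X195.970 Y27.211
M4 S774
G1 X189.986 Y26.430 F1545
G1 X183.678 Y19.964
G1 X180.060 Y12.593
G1 X182.148 Y9.096
G1 X192.955 Y14.251
M5
G0 X44.190 Y9.931
M4 S282
G1 X261.540 Y61.821 F3116
G1 X47.496 Y5.440
G1 X123.204 Y41.234
G1 X44.190 Y9.931
M5
G0 X0.000 Y0.000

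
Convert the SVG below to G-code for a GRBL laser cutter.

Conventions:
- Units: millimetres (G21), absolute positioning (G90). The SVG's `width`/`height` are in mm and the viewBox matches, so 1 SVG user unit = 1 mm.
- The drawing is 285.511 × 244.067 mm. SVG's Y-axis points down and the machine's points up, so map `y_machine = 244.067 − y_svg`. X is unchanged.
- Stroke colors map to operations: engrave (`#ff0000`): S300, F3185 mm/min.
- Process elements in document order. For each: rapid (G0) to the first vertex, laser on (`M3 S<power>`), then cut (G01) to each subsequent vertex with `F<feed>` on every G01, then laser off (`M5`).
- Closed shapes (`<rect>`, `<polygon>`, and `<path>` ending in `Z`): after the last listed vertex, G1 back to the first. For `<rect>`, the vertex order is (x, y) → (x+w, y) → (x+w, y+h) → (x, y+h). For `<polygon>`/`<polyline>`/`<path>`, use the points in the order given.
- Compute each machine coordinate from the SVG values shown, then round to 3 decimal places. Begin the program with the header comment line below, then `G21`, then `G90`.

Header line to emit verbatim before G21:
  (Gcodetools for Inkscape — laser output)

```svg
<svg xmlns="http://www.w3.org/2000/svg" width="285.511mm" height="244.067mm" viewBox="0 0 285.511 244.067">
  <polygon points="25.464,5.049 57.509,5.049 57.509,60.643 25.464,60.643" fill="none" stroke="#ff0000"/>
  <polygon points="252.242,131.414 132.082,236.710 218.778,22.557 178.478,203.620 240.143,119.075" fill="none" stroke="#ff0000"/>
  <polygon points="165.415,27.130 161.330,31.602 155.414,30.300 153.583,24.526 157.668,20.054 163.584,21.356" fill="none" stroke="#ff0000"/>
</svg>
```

(Gcodetools for Inkscape — laser output)
G21
G90
G0 X25.464 Y239.018
M3 S300
G01 X57.509 Y239.018 F3185
G01 X57.509 Y183.424 F3185
G01 X25.464 Y183.424 F3185
G01 X25.464 Y239.018 F3185
M5
G0 X252.242 Y112.653
M3 S300
G01 X132.082 Y7.357 F3185
G01 X218.778 Y221.510 F3185
G01 X178.478 Y40.447 F3185
G01 X240.143 Y124.992 F3185
G01 X252.242 Y112.653 F3185
M5
G0 X165.415 Y216.937
M3 S300
G01 X161.330 Y212.465 F3185
G01 X155.414 Y213.767 F3185
G01 X153.583 Y219.541 F3185
G01 X157.668 Y224.013 F3185
G01 X163.584 Y222.711 F3185
G01 X165.415 Y216.937 F3185
M5

Since the viewBox matches the mm dimensions, user units are millimetres directly. The only transform is the Y-flip y_m = 244.067 − y_svg.

Shape 1 is a rectangle drawn with `<polygon>`. Its stroke #ff0000 means engrave at S300, F3185. After flipping Y the toolpath is (25.464,239.018) → (57.509,239.018) → (57.509,183.424) → (25.464,183.424) → (25.464,239.018), returning to the start.

Shape 2 is a closed polygon drawn with `<polygon>`. Its stroke #ff0000 means engrave at S300, F3185. After flipping Y the toolpath is (252.242,112.653) → (132.082,7.357) → (218.778,221.510) → (178.478,40.447) → (240.143,124.992) → (252.242,112.653), returning to the start.

Shape 3 is a regular polygon drawn with `<polygon>`. Its stroke #ff0000 means engrave at S300, F3185. After flipping Y the toolpath is (165.415,216.937) → (161.330,212.465) → (155.414,213.767) → (153.583,219.541) → (157.668,224.013) → (163.584,222.711) → (165.415,216.937), returning to the start.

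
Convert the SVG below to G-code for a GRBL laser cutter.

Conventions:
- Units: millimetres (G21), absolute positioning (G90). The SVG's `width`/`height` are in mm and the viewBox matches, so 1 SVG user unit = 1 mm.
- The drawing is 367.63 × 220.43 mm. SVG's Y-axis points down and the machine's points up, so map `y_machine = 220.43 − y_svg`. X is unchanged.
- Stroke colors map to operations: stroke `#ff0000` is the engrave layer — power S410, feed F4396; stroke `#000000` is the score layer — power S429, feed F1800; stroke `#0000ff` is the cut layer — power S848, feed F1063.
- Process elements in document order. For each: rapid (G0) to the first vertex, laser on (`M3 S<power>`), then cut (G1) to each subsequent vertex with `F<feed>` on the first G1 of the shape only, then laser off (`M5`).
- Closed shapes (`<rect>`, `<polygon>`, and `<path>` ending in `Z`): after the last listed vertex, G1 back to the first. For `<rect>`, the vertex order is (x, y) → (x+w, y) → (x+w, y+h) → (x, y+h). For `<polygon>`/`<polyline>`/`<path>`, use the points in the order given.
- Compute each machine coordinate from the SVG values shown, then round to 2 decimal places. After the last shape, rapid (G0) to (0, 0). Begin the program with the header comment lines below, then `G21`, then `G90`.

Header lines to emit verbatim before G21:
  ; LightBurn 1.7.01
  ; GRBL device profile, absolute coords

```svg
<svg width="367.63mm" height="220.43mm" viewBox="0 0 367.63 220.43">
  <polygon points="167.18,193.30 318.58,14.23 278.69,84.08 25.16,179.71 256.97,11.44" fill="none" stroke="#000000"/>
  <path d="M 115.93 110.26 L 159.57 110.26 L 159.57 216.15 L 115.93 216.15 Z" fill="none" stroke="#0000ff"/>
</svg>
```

1 u = 1 mm; y_m = 220.43 − y.

[1] `<polygon>` closed polygon, #000000→score S429 F1800: (167.18,27.13) → (318.58,206.20) → (278.69,136.35) → (25.16,40.72) → (256.97,208.99) → (167.18,27.13) (closed)

[2] `<path>` rectangle, #0000ff→cut S848 F1063: (115.93,110.17) → (159.57,110.17) → (159.57,4.28) → (115.93,4.28) → (115.93,110.17) (closed)

; LightBurn 1.7.01
; GRBL device profile, absolute coords
G21
G90
G0 X167.18 Y27.13
M3 S429
G1 X318.58 Y206.20 F1800
G1 X278.69 Y136.35
G1 X25.16 Y40.72
G1 X256.97 Y208.99
G1 X167.18 Y27.13
M5
G0 X115.93 Y110.17
M3 S848
G1 X159.57 Y110.17 F1063
G1 X159.57 Y4.28
G1 X115.93 Y4.28
G1 X115.93 Y110.17
M5
G0 X0.00 Y0.00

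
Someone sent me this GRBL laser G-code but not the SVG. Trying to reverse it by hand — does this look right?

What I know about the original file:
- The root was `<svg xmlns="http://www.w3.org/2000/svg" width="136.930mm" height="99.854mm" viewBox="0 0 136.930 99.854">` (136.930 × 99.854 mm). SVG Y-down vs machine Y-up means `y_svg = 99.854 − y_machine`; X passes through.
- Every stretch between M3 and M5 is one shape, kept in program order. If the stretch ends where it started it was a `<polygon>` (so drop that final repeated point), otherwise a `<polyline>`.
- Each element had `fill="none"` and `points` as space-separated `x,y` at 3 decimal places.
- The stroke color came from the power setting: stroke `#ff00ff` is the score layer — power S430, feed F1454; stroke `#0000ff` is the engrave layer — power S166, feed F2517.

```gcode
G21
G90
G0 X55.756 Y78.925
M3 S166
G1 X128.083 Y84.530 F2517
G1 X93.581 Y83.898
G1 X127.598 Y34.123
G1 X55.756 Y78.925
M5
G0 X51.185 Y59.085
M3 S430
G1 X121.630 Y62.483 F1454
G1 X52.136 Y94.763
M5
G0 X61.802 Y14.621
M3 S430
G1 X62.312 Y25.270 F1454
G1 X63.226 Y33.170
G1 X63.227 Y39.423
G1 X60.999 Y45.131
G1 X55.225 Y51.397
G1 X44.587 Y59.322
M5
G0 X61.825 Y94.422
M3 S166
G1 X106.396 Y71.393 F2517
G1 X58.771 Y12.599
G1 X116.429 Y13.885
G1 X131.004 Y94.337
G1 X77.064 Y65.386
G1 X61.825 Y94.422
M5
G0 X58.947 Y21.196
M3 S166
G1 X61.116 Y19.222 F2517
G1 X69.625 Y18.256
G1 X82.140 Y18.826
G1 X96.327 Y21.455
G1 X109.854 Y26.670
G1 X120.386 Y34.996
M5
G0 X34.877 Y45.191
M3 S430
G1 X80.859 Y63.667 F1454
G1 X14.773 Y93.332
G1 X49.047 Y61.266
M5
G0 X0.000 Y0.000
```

Machine Y-up, SVG Y-down with viewBox height 99.854, so y_svg = 99.854 − y_machine; X carries over.

Run 1: the run's S166 means `#0000ff` (engrave). The run returns to its start, so emit a `<polygon>` with points (Y-flipped): 55.756,20.929 128.083,15.324 93.581,15.956 127.598,65.731.

Run 2: S430 ⇒ score layer `#ff00ff`. The run is open, so emit a `<polyline>` with points (Y-flipped): 51.185,40.769 121.630,37.371 52.136,5.091.

Run 3: S430 ⇒ score layer `#ff00ff`. The run is open, so emit a `<polyline>` with points (Y-flipped): 61.802,85.233 62.312,74.584 63.226,66.684 63.227,60.431 60.999,54.723 55.225,48.457 44.587,40.532.

Run 4: the run's S166 means `#0000ff` (engrave). The run returns to its start, so emit a `<polygon>` with points (Y-flipped): 61.825,5.432 106.396,28.461 58.771,87.255 116.429,85.969 131.004,5.517 77.064,34.468.

Run 5: power S166 maps to stroke `#0000ff` (engrave). The run is open, so emit a `<polyline>` with points (Y-flipped): 58.947,78.658 61.116,80.632 69.625,81.598 82.140,81.028 96.327,78.399 109.854,73.184 120.386,64.858.

Run 6: power S430 maps to stroke `#ff00ff` (score). The run is open, so emit a `<polyline>` with points (Y-flipped): 34.877,54.663 80.859,36.187 14.773,6.522 49.047,38.588.

<svg xmlns="http://www.w3.org/2000/svg" width="136.930mm" height="99.854mm" viewBox="0 0 136.930 99.854">
  <polygon points="55.756,20.929 128.083,15.324 93.581,15.956 127.598,65.731" fill="none" stroke="#0000ff"/>
  <polyline points="51.185,40.769 121.630,37.371 52.136,5.091" fill="none" stroke="#ff00ff"/>
  <polyline points="61.802,85.233 62.312,74.584 63.226,66.684 63.227,60.431 60.999,54.723 55.225,48.457 44.587,40.532" fill="none" stroke="#ff00ff"/>
  <polygon points="61.825,5.432 106.396,28.461 58.771,87.255 116.429,85.969 131.004,5.517 77.064,34.468" fill="none" stroke="#0000ff"/>
  <polyline points="58.947,78.658 61.116,80.632 69.625,81.598 82.140,81.028 96.327,78.399 109.854,73.184 120.386,64.858" fill="none" stroke="#0000ff"/>
  <polyline points="34.877,54.663 80.859,36.187 14.773,6.522 49.047,38.588" fill="none" stroke="#ff00ff"/>
</svg>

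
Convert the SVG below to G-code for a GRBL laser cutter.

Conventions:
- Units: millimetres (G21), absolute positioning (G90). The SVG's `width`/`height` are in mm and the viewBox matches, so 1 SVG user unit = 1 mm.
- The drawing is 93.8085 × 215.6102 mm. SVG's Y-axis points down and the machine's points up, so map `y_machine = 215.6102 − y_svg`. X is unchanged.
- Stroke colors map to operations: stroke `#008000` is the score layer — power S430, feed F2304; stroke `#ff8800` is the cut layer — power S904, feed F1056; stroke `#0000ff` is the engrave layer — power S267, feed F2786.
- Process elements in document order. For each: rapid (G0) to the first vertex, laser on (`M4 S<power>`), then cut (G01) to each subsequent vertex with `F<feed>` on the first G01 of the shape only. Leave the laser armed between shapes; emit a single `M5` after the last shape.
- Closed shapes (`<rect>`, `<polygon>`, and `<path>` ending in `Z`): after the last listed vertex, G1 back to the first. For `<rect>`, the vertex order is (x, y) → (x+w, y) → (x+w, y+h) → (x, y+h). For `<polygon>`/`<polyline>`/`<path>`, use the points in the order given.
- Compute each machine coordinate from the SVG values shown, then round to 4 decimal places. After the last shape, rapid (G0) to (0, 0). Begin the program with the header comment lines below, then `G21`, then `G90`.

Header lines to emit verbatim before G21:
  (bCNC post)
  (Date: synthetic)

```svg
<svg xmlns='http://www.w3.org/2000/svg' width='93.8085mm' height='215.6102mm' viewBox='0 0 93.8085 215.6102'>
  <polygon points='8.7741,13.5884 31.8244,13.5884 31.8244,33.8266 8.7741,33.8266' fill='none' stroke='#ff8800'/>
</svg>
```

(bCNC post)
(Date: synthetic)
G21
G90
G0 X8.7741 Y202.0218
M4 S904
G01 X31.8244 Y202.0218 F1056
G01 X31.8244 Y181.7836
G01 X8.7741 Y181.7836
G01 X8.7741 Y202.0218
M5
G0 X0.0000 Y0.0000

viewBox `0 0 93.8085 215.6102` with mm width/height → 1 unit = 1 mm. Flip: y_m = 215.6102 − y_svg.

**Shape 1** — `<polygon>` rectangle, stroke `#ff8800` → cut (S904, F1056). Machine vertices: (8.7741,202.0218) → (31.8244,202.0218) → (31.8244,181.7836) → (8.7741,181.7836) → (8.7741,202.0218). Closed: final G1 returns to the first vertex.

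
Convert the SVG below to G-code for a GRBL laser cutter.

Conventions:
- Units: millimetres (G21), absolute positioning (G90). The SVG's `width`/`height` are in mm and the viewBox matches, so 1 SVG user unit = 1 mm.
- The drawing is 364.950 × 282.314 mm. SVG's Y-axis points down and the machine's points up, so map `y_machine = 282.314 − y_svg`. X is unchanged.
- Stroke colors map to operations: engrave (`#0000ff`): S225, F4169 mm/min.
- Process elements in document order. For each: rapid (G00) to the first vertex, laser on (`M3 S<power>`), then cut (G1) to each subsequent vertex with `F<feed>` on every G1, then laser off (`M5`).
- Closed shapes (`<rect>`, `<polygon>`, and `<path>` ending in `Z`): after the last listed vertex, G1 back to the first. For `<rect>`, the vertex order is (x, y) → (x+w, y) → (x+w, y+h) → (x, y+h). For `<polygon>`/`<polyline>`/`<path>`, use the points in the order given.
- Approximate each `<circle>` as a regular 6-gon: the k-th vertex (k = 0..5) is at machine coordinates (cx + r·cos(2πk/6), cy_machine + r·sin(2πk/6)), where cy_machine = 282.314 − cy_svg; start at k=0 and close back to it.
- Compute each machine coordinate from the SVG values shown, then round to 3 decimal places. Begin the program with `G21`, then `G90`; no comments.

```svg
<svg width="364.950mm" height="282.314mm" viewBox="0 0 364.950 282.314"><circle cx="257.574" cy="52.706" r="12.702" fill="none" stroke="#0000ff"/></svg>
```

1 u = 1 mm; y_m = 282.314 − y.

[1] `<circle>` circle, #0000ff→engrave S225 F4169: (270.276,229.608) → (263.925,240.608) → (251.223,240.608) → (244.872,229.608) → (251.223,218.608) → (263.925,218.608) → (270.276,229.608) (closed)

G21
G90
G00 X270.276 Y229.608
M3 S225
G1 X263.925 Y240.608 F4169
G1 X251.223 Y240.608 F4169
G1 X244.872 Y229.608 F4169
G1 X251.223 Y218.608 F4169
G1 X263.925 Y218.608 F4169
G1 X270.276 Y229.608 F4169
M5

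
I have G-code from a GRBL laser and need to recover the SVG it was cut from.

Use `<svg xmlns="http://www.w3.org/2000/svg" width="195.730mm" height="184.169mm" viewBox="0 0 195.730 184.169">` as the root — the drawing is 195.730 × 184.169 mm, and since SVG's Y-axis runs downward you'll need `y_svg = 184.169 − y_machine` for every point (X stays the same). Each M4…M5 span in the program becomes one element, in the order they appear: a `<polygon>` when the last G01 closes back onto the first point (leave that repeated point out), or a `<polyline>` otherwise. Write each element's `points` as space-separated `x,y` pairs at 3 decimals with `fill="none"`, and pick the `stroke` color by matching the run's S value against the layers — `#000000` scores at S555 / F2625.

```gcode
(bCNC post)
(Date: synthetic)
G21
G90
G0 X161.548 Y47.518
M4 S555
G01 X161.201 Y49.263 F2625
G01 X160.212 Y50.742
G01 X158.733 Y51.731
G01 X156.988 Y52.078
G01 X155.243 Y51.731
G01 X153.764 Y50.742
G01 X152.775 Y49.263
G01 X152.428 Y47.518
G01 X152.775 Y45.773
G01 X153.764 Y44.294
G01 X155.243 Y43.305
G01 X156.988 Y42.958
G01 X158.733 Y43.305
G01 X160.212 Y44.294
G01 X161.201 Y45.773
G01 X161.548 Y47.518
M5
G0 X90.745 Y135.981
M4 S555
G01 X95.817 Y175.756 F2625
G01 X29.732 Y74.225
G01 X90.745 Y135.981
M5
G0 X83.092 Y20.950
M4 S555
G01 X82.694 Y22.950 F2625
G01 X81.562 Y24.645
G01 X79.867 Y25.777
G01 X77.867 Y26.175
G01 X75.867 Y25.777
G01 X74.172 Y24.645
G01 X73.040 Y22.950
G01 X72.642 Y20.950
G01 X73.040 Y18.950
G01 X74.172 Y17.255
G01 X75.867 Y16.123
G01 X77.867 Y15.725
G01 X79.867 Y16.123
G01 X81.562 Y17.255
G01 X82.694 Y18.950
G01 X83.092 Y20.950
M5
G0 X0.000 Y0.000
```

Machine Y-up, SVG Y-down with viewBox height 184.169, so y_svg = 184.169 − y_machine; X carries over. Every run uses S555, so all elements get stroke `#000000` (score).

Run 1: The run returns to its start, so emit a `<polygon>` with points (Y-flipped): 161.548,136.651 161.201,134.906 160.212,133.427 158.733,132.438 156.988,132.091 155.243,132.438 153.764,133.427 152.775,134.906 152.428,136.651 152.775,138.396 153.764,139.875 155.243,140.864 156.988,141.211 158.733,140.864 160.212,139.875 161.201,138.396.

Run 2: The run returns to its start, so emit a `<polygon>` with points (Y-flipped): 90.745,48.188 95.817,8.413 29.732,109.944.

Run 3: The run returns to its start, so emit a `<polygon>` with points (Y-flipped): 83.092,163.219 82.694,161.219 81.562,159.524 79.867,158.392 77.867,157.994 75.867,158.392 74.172,159.524 73.040,161.219 72.642,163.219 73.040,165.219 74.172,166.914 75.867,168.046 77.867,168.444 79.867,168.046 81.562,166.914 82.694,165.219.

<svg xmlns="http://www.w3.org/2000/svg" width="195.730mm" height="184.169mm" viewBox="0 0 195.730 184.169">
  <polygon points="161.548,136.651 161.201,134.906 160.212,133.427 158.733,132.438 156.988,132.091 155.243,132.438 153.764,133.427 152.775,134.906 152.428,136.651 152.775,138.396 153.764,139.875 155.243,140.864 156.988,141.211 158.733,140.864 160.212,139.875 161.201,138.396" fill="none" stroke="#000000"/>
  <polygon points="90.745,48.188 95.817,8.413 29.732,109.944" fill="none" stroke="#000000"/>
  <polygon points="83.092,163.219 82.694,161.219 81.562,159.524 79.867,158.392 77.867,157.994 75.867,158.392 74.172,159.524 73.040,161.219 72.642,163.219 73.040,165.219 74.172,166.914 75.867,168.046 77.867,168.444 79.867,168.046 81.562,166.914 82.694,165.219" fill="none" stroke="#000000"/>
</svg>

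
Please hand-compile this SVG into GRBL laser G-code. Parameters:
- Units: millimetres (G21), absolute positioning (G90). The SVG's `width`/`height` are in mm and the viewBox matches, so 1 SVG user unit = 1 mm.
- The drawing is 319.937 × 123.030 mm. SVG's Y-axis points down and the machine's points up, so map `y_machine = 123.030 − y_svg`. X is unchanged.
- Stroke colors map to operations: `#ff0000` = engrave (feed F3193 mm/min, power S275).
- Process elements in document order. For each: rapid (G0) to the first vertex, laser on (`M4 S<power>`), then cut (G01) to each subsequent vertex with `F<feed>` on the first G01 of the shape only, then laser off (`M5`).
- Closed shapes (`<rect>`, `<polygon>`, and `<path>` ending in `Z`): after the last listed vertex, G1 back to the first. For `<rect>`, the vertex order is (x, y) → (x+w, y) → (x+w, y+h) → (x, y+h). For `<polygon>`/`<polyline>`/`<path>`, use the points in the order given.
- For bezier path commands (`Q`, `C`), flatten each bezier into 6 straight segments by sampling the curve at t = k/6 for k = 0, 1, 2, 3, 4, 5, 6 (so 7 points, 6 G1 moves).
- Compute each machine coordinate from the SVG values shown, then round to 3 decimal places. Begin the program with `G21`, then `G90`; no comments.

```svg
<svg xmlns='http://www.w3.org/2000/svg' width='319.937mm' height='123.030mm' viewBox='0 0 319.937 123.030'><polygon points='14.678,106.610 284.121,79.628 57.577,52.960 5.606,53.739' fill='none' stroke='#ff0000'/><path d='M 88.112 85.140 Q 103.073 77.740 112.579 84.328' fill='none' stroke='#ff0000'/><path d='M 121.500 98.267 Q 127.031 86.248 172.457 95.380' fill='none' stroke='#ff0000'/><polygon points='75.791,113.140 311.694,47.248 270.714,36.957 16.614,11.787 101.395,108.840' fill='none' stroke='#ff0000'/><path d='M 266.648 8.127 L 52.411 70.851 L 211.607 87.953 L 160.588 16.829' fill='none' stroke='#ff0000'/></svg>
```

G21
G90
G0 X14.678 Y16.420
M4 S275
G01 X284.121 Y43.402 F3193
G01 X57.577 Y70.070
G01 X5.606 Y69.291
G01 X14.678 Y16.420
M5
G0 X88.112 Y37.890
M4 S275
G01 X92.947 Y39.968 F3193
G01 X97.480 Y41.269
G01 X101.709 Y41.793
G01 X105.636 Y41.540
G01 X109.259 Y40.509
G01 X112.579 Y38.702
M5
G0 X121.500 Y24.763
M4 S275
G01 X124.452 Y28.182 F3193
G01 X129.620 Y30.426
G01 X137.005 Y31.494
G01 X146.606 Y31.388
G01 X158.423 Y30.106
G01 X172.457 Y27.650
M5
G0 X75.791 Y9.890
M4 S275
G01 X311.694 Y75.782 F3193
G01 X270.714 Y86.073
G01 X16.614 Y111.243
G01 X101.395 Y14.190
G01 X75.791 Y9.890
M5
G0 X266.648 Y114.903
M4 S275
G01 X52.411 Y52.179 F3193
G01 X211.607 Y35.077
G01 X160.588 Y106.201
M5

1 u = 1 mm; y_m = 123.030 − y.

[1] `<polygon>` closed polygon, #ff0000→engrave S275 F3193: (14.678,16.420) → (284.121,43.402) → (57.577,70.070) → (5.606,69.291) → (14.678,16.420) (closed)

[2] `<path>` quadratic bezier, #ff0000→engrave S275 F3193: (88.112,37.890) → (92.947,39.968) → (97.480,41.269) → (101.709,41.793) → (105.636,41.540) → (109.259,40.509) → (112.579,38.702)

[3] `<path>` quadratic bezier, #ff0000→engrave S275 F3193: (121.500,24.763) → (124.452,28.182) → (129.620,30.426) → (137.005,31.494) → (146.606,31.388) → (158.423,30.106) → (172.457,27.650)

[4] `<polygon>` closed polygon, #ff0000→engrave S275 F3193: (75.791,9.890) → (311.694,75.782) → (270.714,86.073) → (16.614,111.243) → (101.395,14.190) → (75.791,9.890) (closed)

[5] `<path>` open polyline, #ff0000→engrave S275 F3193: (266.648,114.903) → (52.411,52.179) → (211.607,35.077) → (160.588,106.201)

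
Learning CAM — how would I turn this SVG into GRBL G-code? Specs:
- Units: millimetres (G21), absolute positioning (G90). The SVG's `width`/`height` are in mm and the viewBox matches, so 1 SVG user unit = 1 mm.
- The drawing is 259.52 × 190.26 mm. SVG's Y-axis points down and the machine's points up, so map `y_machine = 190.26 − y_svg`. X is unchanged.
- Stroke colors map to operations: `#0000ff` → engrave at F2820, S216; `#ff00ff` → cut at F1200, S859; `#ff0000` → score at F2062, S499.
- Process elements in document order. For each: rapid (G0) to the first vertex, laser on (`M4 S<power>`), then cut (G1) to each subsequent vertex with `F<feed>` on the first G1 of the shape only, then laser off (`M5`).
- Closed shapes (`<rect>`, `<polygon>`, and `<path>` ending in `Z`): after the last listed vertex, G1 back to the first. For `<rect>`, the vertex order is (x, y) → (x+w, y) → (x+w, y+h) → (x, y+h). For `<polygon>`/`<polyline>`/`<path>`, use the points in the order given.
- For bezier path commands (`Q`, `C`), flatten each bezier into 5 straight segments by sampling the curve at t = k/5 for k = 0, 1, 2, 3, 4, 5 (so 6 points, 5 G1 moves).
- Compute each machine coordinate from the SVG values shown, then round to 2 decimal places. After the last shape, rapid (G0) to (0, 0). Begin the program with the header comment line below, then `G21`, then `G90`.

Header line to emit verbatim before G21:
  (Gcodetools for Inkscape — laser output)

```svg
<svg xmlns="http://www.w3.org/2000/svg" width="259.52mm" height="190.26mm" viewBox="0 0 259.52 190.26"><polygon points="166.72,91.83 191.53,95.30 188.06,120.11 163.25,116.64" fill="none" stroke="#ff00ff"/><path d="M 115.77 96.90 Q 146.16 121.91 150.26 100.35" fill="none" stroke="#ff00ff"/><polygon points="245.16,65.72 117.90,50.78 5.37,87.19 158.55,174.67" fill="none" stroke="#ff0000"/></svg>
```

viewBox `0 0 259.52 190.26` with mm width/height → 1 unit = 1 mm. Flip: y_m = 190.26 − y_svg.

**Shape 1** — `<polygon>` regular polygon, stroke `#ff00ff` → cut (S859, F1200). Machine vertices: (166.72,98.43) → (191.53,94.96) → (188.06,70.15) → (163.25,73.62) → (166.72,98.43). Closed: final G1 returns to the first vertex.

**Shape 2** — `<path>` quadratic bezier, stroke `#ff00ff` → cut (S859, F1200). Control points (SVG): P0=(115.77,96.90), P1=(146.16,121.91), P2=(150.26,100.35); sampled at t=k/5. Machine vertices: (115.77,93.36) → (126.87,85.22) → (135.88,80.80) → (142.77,80.11) → (147.57,83.15) → (150.26,89.91). Open path.

**Shape 3** — `<polygon>` closed polygon, stroke `#ff0000` → score (S499, F2062). Machine vertices: (245.16,124.54) → (117.90,139.48) → (5.37,103.07) → (158.55,15.59) → (245.16,124.54). Closed: final G1 returns to the first vertex.

(Gcodetools for Inkscape — laser output)
G21
G90
G0 X166.72 Y98.43
M4 S859
G1 X191.53 Y94.96 F1200
G1 X188.06 Y70.15
G1 X163.25 Y73.62
G1 X166.72 Y98.43
M5
G0 X115.77 Y93.36
M4 S859
G1 X126.87 Y85.22 F1200
G1 X135.88 Y80.80
G1 X142.77 Y80.11
G1 X147.57 Y83.15
G1 X150.26 Y89.91
M5
G0 X245.16 Y124.54
M4 S499
G1 X117.90 Y139.48 F2062
G1 X5.37 Y103.07
G1 X158.55 Y15.59
G1 X245.16 Y124.54
M5
G0 X0.00 Y0.00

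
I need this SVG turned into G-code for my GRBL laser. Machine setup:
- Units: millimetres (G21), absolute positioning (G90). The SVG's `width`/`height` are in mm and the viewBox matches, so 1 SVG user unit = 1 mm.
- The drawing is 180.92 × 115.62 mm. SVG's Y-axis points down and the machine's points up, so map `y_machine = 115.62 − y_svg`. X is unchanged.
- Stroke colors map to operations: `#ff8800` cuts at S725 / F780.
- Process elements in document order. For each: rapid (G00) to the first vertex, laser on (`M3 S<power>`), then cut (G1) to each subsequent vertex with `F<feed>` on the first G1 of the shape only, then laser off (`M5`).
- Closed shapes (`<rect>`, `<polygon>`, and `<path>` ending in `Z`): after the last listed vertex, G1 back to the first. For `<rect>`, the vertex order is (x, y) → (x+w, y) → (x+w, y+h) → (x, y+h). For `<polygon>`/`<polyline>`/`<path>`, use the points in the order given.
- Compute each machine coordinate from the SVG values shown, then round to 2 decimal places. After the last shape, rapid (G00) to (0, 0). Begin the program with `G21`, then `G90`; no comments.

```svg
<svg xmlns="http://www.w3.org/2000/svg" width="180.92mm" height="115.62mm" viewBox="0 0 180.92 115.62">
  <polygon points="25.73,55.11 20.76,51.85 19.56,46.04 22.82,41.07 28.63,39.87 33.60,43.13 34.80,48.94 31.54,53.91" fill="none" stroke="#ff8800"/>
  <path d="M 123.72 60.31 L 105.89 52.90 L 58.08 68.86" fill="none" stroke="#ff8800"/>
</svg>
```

G21
G90
G00 X25.73 Y60.51
M3 S725
G1 X20.76 Y63.77 F780
G1 X19.56 Y69.58
G1 X22.82 Y74.55
G1 X28.63 Y75.75
G1 X33.60 Y72.49
G1 X34.80 Y66.68
G1 X31.54 Y61.71
G1 X25.73 Y60.51
M5
G00 X123.72 Y55.31
M3 S725
G1 X105.89 Y62.72 F780
G1 X58.08 Y46.76
M5
G00 X0.00 Y0.00

viewBox `0 0 180.92 115.62` with mm width/height → 1 unit = 1 mm. Flip: y_m = 115.62 − y_svg.

**Shape 1** — `<polygon>` regular polygon, stroke `#ff8800` → cut (S725, F780). Machine vertices: (25.73,60.51) → (20.76,63.77) → (19.56,69.58) → (22.82,74.55) → (28.63,75.75) → (33.60,72.49) → (34.80,66.68) → (31.54,61.71) → (25.73,60.51). Closed: final G1 returns to the first vertex.

**Shape 2** — `<path>` open polyline, stroke `#ff8800` → cut (S725, F780). Machine vertices: (123.72,55.31) → (105.89,62.72) → (58.08,46.76). Open path.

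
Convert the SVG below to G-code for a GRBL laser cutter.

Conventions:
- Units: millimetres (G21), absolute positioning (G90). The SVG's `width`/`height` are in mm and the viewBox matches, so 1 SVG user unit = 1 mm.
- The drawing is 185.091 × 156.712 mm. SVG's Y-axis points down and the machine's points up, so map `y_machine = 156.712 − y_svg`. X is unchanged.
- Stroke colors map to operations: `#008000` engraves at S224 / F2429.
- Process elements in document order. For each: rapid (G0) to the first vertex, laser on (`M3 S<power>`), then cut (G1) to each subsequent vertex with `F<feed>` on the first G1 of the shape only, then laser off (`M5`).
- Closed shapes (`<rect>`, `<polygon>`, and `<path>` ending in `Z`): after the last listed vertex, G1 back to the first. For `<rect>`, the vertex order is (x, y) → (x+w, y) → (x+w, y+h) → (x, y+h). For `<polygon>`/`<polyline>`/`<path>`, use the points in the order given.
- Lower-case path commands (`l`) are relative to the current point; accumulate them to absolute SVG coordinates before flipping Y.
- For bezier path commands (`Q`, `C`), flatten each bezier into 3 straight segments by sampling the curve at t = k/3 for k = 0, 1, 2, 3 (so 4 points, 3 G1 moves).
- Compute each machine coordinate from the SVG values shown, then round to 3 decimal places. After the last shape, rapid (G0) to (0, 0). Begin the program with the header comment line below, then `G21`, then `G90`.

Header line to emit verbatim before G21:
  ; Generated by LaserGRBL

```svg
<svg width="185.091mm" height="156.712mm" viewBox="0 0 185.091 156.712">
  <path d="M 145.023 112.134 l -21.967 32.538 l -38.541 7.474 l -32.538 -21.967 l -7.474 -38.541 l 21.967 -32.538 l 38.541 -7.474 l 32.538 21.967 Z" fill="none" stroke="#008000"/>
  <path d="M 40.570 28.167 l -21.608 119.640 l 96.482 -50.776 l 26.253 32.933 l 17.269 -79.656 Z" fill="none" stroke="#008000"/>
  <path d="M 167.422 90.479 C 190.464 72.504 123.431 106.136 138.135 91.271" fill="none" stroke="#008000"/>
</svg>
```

viewBox `0 0 185.091 156.712` with mm width/height → 1 unit = 1 mm. Flip: y_m = 156.712 − y_svg.

**Shape 1** — `<path>` regular polygon, stroke `#008000` → engrave (S224, F2429). Machine vertices: (145.023,44.578) → (123.056,12.040) → (84.515,4.566) → (51.977,26.533) → (44.503,65.074) → (66.470,97.612) → (105.011,105.086) → (137.549,83.119) → (145.023,44.578). Closed: final G1 returns to the first vertex.

**Shape 2** — `<path>` closed polygon, stroke `#008000` → engrave (S224, F2429). Machine vertices: (40.570,128.545) → (18.962,8.905) → (115.444,59.681) → (141.697,26.748) → (158.966,106.404) → (40.570,128.545). Closed: final G1 returns to the first vertex.

**Shape 3** — `<path>` cubic bezier, stroke `#008000` → engrave (S224, F2429). Control points (SVG): P0=(167.422,90.479), P1=(190.464,72.504), P2=(123.431,106.136), P3=(138.135,91.271); sampled at t=k/3. Machine vertices: (167.422,66.233) → (166.802,70.713) → (144.313,63.034) → (138.135,65.441). Open path.

; Generated by LaserGRBL
G21
G90
G0 X145.023 Y44.578
M3 S224
G1 X123.056 Y12.040 F2429
G1 X84.515 Y4.566
G1 X51.977 Y26.533
G1 X44.503 Y65.074
G1 X66.470 Y97.612
G1 X105.011 Y105.086
G1 X137.549 Y83.119
G1 X145.023 Y44.578
M5
G0 X40.570 Y128.545
M3 S224
G1 X18.962 Y8.905 F2429
G1 X115.444 Y59.681
G1 X141.697 Y26.748
G1 X158.966 Y106.404
G1 X40.570 Y128.545
M5
G0 X167.422 Y66.233
M3 S224
G1 X166.802 Y70.713 F2429
G1 X144.313 Y63.034
G1 X138.135 Y65.441
M5
G0 X0.000 Y0.000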